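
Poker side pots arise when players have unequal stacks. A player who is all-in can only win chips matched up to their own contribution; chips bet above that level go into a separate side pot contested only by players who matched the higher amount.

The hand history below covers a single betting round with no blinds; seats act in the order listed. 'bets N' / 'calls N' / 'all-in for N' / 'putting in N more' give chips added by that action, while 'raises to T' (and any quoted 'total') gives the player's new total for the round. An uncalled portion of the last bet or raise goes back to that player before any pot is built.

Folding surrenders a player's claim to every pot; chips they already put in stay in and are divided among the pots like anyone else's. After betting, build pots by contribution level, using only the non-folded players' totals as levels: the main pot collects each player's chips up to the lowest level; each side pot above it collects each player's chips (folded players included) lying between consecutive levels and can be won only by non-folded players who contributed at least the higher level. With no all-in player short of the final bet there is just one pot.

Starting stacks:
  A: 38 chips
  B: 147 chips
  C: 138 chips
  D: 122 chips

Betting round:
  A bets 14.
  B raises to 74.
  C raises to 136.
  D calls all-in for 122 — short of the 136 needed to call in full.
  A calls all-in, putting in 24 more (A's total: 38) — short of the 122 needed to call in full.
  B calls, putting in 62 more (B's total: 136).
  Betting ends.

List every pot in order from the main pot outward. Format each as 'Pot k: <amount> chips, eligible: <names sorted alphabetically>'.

Contributions: A=38, B=136, C=136, D=122
Pot levels (distinct totals of non-folded players): 38, 122, 136
Layer 1-38: 38 each from A, B, C, D = 38*4 = 152 chips; eligible A, B, C, D
Layer 39-122: 84 each from B, C, D = 84*3 = 252 chips; eligible B, C, D
Layer 123-136: 14 each from B, C = 14*2 = 28 chips; eligible B, C

Pot 1: 152 chips, eligible: A, B, C, D
Pot 2: 252 chips, eligible: B, C, D
Pot 3: 28 chips, eligible: B, C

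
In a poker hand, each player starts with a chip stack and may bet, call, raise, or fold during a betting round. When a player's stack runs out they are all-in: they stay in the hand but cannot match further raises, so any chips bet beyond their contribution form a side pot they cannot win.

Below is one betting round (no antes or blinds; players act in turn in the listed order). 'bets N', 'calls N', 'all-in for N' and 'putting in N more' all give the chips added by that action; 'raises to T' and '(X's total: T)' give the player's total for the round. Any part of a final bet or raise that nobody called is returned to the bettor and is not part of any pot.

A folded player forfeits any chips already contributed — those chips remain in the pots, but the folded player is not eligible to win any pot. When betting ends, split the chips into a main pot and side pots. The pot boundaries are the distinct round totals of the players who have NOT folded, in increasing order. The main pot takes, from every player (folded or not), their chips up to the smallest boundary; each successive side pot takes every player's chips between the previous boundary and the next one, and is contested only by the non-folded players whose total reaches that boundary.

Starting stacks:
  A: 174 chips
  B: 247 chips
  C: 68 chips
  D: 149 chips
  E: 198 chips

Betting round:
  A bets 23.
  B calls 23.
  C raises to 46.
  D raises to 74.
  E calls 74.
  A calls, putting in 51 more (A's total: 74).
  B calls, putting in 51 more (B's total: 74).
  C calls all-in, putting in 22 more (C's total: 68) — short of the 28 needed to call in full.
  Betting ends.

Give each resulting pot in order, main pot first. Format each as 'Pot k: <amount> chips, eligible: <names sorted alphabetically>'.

Contributions: A=74, B=74, C=68, D=74, E=74
Pot levels (distinct totals of non-folded players): 68, 74
Layer 1-68: 68 each from A, B, C, D, E = 68*5 = 340 chips; eligible A, B, C, D, E
Layer 69-74: 6 each from A, B, D, E = 6*4 = 24 chips; eligible A, B, D, E

Pot 1: 340 chips, eligible: A, B, C, D, E
Pot 2: 24 chips, eligible: A, B, D, E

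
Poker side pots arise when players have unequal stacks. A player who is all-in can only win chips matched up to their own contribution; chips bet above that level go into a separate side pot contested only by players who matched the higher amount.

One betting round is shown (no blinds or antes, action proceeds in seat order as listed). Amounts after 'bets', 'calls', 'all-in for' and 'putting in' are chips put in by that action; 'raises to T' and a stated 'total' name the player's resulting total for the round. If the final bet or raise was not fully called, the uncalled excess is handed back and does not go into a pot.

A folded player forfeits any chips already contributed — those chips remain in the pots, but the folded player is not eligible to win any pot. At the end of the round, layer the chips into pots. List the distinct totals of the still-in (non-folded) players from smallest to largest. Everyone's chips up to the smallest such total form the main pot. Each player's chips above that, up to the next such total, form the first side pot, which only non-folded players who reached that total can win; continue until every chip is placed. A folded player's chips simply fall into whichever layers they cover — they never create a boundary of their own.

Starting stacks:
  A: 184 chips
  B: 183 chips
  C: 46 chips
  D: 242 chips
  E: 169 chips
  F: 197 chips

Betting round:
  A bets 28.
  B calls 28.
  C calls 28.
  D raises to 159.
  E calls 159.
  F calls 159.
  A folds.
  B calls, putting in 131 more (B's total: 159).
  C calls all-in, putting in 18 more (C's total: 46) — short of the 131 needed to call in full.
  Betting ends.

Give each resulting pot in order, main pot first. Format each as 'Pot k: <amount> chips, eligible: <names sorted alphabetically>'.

Pot 1: 258 chips, eligible: B, C, D, E, F
Pot 2: 452 chips, eligible: B, D, E, F

Derivation:
Contributions: A=28, B=159, C=46, D=159, E=159, F=159
Folded: A
Pot levels (distinct totals of non-folded players): 46, 159
Layer 1-46: A 28 + B 46 + C 46 + D 46 + E 46 + F 46 = 258 chips; eligible B, C, D, E, F
Layer 47-159: 113 each from B, D, E, F = 113*4 = 452 chips; eligible B, D, E, F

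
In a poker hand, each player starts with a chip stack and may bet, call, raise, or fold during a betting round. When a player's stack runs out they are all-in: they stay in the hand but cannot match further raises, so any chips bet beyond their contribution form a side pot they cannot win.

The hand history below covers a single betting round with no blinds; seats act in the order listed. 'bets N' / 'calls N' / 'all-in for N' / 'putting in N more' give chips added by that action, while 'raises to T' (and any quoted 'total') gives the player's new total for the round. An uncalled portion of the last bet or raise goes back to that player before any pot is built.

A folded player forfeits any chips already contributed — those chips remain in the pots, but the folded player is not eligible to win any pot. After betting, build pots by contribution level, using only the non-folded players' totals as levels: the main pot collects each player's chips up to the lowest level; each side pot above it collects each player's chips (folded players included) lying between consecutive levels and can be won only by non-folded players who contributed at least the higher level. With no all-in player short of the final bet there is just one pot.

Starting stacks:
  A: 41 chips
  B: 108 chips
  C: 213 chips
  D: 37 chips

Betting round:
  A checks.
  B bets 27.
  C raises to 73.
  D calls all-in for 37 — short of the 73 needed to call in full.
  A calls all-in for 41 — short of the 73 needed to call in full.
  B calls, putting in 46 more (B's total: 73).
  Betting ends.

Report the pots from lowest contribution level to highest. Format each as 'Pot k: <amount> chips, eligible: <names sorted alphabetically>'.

Contributions: A=41, B=73, C=73, D=37
Pot levels (distinct totals of non-folded players): 37, 41, 73
Layer 1-37: 37 each from A, B, C, D = 37*4 = 148 chips; eligible A, B, C, D
Layer 38-41: 4 each from A, B, C = 4*3 = 12 chips; eligible A, B, C
Layer 42-73: 32 each from B, C = 32*2 = 64 chips; eligible B, C

Pot 1: 148 chips, eligible: A, B, C, D
Pot 2: 12 chips, eligible: A, B, C
Pot 3: 64 chips, eligible: B, C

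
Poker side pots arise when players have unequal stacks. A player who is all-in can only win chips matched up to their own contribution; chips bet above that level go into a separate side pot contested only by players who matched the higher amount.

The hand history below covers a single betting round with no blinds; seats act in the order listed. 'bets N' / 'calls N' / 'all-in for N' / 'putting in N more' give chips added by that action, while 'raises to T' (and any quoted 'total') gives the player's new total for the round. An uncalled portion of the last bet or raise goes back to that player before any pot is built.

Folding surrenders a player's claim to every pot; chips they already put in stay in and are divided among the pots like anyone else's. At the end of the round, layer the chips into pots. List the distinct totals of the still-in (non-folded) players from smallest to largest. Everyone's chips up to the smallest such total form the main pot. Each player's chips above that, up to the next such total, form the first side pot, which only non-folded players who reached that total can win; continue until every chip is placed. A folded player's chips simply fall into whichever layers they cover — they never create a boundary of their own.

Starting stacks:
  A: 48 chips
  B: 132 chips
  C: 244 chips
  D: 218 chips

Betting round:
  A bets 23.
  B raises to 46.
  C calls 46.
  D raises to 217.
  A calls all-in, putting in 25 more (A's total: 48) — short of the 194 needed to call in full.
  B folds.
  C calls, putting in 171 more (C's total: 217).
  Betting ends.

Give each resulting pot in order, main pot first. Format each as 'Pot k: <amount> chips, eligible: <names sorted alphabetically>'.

Contributions: A=48, B=46, C=217, D=217
Folded: B
Pot levels (distinct totals of non-folded players): 48, 217
Layer 1-48: A 48 + B 46 + C 48 + D 48 = 190 chips; eligible A, C, D
Layer 49-217: 169 each from C, D = 169*2 = 338 chips; eligible C, D

Pot 1: 190 chips, eligible: A, C, D
Pot 2: 338 chips, eligible: C, D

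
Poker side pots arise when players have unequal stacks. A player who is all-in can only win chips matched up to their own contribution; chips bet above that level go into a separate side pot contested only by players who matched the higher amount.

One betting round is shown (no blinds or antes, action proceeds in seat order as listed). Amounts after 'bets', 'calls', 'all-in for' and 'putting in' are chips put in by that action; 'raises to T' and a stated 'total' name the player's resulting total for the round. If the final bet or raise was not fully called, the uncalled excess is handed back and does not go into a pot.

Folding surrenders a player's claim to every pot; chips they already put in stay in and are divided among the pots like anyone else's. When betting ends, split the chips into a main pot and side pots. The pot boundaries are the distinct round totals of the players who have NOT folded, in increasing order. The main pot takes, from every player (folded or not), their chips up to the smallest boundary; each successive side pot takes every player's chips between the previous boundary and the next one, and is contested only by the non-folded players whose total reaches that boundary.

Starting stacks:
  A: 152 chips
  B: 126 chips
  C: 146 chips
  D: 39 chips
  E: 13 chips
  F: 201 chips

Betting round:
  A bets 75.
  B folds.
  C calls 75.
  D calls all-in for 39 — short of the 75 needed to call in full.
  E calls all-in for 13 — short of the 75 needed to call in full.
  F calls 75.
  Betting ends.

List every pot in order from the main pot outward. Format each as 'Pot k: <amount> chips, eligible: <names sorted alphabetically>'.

Contributions: A=75, C=75, D=39, E=13, F=75
Folded: B
Pot levels (distinct totals of non-folded players): 13, 39, 75
Layer 1-13: 13 each from A, C, D, E, F = 13*5 = 65 chips; eligible A, C, D, E, F
Layer 14-39: 26 each from A, C, D, F = 26*4 = 104 chips; eligible A, C, D, F
Layer 40-75: 36 each from A, C, F = 36*3 = 108 chips; eligible A, C, F

Pot 1: 65 chips, eligible: A, C, D, E, F
Pot 2: 104 chips, eligible: A, C, D, F
Pot 3: 108 chips, eligible: A, C, F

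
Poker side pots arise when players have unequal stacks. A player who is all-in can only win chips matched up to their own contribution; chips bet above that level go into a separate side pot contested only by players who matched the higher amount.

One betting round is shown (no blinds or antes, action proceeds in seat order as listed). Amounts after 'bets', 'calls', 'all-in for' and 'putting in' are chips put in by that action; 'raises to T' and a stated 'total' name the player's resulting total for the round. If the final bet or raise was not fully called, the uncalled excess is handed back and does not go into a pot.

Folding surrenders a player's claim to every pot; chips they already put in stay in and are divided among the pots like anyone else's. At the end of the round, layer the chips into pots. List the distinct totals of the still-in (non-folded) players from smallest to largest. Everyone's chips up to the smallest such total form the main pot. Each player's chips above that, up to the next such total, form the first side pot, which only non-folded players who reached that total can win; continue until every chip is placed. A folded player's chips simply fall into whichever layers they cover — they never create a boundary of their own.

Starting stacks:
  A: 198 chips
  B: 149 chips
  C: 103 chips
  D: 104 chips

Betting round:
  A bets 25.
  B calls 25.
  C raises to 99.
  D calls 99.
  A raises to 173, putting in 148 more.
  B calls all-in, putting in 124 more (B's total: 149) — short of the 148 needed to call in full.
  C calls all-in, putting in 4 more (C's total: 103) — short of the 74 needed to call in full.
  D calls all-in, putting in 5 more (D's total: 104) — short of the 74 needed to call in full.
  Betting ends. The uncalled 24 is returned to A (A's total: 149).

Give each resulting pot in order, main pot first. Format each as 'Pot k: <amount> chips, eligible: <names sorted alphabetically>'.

Contributions (after 24 returned to A): A=149, B=149, C=103, D=104
Pot levels (distinct totals of non-folded players): 103, 104, 149
Layer 1-103: 103 each from A, B, C, D = 103*4 = 412 chips; eligible A, B, C, D
Layer 104-104: 1 each from A, B, D = 1*3 = 3 chips; eligible A, B, D
Layer 105-149: 45 each from A, B = 45*2 = 90 chips; eligible A, B

Pot 1: 412 chips, eligible: A, B, C, D
Pot 2: 3 chips, eligible: A, B, D
Pot 3: 90 chips, eligible: A, B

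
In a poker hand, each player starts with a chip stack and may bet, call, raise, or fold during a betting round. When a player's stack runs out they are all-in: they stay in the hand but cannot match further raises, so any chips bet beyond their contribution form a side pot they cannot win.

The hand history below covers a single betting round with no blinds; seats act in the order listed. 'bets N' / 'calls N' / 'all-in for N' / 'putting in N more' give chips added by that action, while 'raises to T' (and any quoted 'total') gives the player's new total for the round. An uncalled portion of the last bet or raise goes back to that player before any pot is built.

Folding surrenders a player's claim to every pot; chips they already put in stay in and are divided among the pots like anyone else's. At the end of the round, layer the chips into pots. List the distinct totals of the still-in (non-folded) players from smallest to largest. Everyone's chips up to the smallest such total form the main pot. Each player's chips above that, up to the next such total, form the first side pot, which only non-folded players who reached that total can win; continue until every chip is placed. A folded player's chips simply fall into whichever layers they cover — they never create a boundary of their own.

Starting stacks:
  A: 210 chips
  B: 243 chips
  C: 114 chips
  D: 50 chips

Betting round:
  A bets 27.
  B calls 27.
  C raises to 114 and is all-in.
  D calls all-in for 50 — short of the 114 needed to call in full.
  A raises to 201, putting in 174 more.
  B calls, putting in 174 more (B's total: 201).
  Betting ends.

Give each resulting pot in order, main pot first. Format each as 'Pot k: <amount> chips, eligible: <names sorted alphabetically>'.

Contributions: A=201, B=201, C=114, D=50
Pot levels (distinct totals of non-folded players): 50, 114, 201
Layer 1-50: 50 each from A, B, C, D = 50*4 = 200 chips; eligible A, B, C, D
Layer 51-114: 64 each from A, B, C = 64*3 = 192 chips; eligible A, B, C
Layer 115-201: 87 each from A, B = 87*2 = 174 chips; eligible A, B

Pot 1: 200 chips, eligible: A, B, C, D
Pot 2: 192 chips, eligible: A, B, C
Pot 3: 174 chips, eligible: A, B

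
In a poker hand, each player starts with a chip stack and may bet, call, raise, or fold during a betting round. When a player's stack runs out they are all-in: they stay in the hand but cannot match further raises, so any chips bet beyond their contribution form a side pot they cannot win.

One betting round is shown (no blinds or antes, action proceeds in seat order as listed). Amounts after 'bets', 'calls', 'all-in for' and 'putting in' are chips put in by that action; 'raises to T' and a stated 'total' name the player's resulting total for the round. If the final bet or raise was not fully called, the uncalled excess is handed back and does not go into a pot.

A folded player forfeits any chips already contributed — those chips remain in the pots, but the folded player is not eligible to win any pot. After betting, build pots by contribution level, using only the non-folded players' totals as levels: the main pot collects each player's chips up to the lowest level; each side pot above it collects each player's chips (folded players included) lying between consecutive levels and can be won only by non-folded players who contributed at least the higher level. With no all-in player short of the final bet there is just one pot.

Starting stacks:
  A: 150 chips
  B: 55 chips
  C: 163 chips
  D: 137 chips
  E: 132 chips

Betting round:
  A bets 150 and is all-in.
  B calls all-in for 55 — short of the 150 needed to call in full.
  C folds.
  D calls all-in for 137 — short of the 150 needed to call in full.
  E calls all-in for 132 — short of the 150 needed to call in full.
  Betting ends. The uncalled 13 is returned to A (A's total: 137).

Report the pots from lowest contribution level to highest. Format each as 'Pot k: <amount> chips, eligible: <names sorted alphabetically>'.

Contributions (after 13 returned to A): A=137, B=55, D=137, E=132
Folded: C
Pot levels (distinct totals of non-folded players): 55, 132, 137
Layer 1-55: 55 each from A, B, D, E = 55*4 = 220 chips; eligible A, B, D, E
Layer 56-132: 77 each from A, D, E = 77*3 = 231 chips; eligible A, D, E
Layer 133-137: 5 each from A, D = 5*2 = 10 chips; eligible A, D

Pot 1: 220 chips, eligible: A, B, D, E
Pot 2: 231 chips, eligible: A, D, E
Pot 3: 10 chips, eligible: A, D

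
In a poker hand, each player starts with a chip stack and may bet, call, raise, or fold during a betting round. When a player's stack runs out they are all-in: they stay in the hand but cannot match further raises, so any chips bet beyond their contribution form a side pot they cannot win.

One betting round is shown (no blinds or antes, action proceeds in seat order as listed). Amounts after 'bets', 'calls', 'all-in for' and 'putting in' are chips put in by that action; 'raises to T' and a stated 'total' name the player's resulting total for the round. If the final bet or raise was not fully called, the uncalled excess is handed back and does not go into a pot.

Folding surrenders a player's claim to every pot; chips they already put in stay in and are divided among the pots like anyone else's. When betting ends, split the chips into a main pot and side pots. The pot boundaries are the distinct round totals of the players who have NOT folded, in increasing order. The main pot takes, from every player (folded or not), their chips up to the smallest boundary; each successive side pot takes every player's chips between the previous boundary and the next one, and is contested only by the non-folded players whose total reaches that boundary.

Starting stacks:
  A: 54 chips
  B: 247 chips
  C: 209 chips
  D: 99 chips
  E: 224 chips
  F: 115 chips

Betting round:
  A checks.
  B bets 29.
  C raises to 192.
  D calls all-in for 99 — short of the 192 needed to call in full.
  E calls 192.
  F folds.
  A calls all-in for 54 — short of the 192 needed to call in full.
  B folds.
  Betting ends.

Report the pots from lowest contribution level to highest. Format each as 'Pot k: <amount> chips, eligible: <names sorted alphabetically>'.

Contributions: A=54, B=29, C=192, D=99, E=192
Folded: B, F
Pot levels (distinct totals of non-folded players): 54, 99, 192
Layer 1-54: A 54 + B 29 + C 54 + D 54 + E 54 = 245 chips; eligible A, C, D, E
Layer 55-99: 45 each from C, D, E = 45*3 = 135 chips; eligible C, D, E
Layer 100-192: 93 each from C, E = 93*2 = 186 chips; eligible C, E

Pot 1: 245 chips, eligible: A, C, D, E
Pot 2: 135 chips, eligible: C, D, E
Pot 3: 186 chips, eligible: C, E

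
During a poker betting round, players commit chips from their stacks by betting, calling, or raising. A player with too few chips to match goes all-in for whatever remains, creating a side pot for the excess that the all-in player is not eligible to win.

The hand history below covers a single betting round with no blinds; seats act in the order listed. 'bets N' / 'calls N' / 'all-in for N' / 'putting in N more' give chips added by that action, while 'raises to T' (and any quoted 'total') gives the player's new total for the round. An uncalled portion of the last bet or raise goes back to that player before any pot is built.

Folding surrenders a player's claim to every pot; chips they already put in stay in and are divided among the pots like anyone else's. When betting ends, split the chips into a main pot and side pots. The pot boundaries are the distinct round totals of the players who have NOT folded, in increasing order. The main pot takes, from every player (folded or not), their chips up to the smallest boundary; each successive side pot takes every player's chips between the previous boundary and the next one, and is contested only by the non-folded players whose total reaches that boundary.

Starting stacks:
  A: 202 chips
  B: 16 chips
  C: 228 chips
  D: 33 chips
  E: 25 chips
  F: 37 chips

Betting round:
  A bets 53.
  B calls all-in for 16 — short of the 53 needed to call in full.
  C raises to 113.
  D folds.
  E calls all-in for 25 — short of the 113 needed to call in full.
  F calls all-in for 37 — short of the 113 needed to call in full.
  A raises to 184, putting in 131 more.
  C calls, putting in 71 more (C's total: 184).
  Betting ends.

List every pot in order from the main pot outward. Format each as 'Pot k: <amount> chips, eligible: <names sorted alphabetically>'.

Contributions: A=184, B=16, C=184, E=25, F=37
Folded: D
Pot levels (distinct totals of non-folded players): 16, 25, 37, 184
Layer 1-16: 16 each from A, B, C, E, F = 16*5 = 80 chips; eligible A, B, C, E, F
Layer 17-25: 9 each from A, C, E, F = 9*4 = 36 chips; eligible A, C, E, F
Layer 26-37: 12 each from A, C, F = 12*3 = 36 chips; eligible A, C, F
Layer 38-184: 147 each from A, C = 147*2 = 294 chips; eligible A, C

Pot 1: 80 chips, eligible: A, B, C, E, F
Pot 2: 36 chips, eligible: A, C, E, F
Pot 3: 36 chips, eligible: A, C, F
Pot 4: 294 chips, eligible: A, C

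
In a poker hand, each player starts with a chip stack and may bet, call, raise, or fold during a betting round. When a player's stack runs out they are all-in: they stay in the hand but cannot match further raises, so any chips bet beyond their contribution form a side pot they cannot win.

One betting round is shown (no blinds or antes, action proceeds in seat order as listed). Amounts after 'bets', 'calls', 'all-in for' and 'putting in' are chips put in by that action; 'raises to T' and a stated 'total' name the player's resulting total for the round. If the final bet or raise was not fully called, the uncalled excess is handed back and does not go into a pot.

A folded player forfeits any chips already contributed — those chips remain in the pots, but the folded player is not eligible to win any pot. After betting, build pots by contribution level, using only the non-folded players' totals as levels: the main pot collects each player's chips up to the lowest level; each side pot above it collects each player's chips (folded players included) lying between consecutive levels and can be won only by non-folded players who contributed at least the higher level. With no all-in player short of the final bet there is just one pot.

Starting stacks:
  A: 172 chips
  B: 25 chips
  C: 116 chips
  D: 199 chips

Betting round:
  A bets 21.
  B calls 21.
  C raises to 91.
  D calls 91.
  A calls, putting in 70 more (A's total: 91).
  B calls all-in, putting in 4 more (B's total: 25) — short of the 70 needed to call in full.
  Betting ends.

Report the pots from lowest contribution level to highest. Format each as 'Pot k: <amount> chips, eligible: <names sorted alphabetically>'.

Contributions: A=91, B=25, C=91, D=91
Pot levels (distinct totals of non-folded players): 25, 91
Layer 1-25: 25 each from A, B, C, D = 25*4 = 100 chips; eligible A, B, C, D
Layer 26-91: 66 each from A, C, D = 66*3 = 198 chips; eligible A, C, D

Pot 1: 100 chips, eligible: A, B, C, D
Pot 2: 198 chips, eligible: A, C, D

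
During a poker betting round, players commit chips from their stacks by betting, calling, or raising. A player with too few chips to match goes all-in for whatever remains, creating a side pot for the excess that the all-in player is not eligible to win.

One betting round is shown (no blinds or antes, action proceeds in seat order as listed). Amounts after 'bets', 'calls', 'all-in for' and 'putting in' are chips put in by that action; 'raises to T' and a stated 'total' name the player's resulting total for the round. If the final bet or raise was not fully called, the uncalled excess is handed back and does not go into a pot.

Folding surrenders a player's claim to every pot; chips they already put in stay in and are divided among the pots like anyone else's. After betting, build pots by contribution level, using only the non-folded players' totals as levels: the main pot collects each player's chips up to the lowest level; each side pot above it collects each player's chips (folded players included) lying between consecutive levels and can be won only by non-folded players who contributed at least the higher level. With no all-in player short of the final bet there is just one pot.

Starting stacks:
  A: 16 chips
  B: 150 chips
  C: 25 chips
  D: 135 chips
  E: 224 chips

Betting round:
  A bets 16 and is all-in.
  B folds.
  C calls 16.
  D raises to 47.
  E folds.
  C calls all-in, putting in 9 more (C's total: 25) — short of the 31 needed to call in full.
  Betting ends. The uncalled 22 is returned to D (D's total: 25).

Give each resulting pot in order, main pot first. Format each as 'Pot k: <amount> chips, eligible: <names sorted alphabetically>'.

Pot 1: 48 chips, eligible: A, C, D
Pot 2: 18 chips, eligible: C, D

Derivation:
Contributions (after 22 returned to D): A=16, C=25, D=25
Folded: B, E
Pot levels (distinct totals of non-folded players): 16, 25
Layer 1-16: 16 each from A, C, D = 16*3 = 48 chips; eligible A, C, D
Layer 17-25: 9 each from C, D = 9*2 = 18 chips; eligible C, D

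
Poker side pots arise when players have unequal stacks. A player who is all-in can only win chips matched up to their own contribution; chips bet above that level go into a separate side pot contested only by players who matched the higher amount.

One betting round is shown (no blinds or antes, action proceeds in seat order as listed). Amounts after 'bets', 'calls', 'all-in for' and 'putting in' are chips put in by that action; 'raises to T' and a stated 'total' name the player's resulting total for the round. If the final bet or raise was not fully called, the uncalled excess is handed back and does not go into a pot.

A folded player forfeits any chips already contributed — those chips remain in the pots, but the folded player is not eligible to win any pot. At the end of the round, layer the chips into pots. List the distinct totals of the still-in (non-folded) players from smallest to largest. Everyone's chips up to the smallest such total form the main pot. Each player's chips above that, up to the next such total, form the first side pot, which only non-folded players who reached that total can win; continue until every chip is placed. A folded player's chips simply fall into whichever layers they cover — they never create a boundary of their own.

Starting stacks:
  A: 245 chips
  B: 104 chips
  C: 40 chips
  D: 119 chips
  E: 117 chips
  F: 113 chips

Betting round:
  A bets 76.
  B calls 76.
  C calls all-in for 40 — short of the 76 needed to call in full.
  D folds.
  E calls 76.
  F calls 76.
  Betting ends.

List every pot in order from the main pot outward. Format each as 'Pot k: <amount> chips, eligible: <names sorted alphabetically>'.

Pot 1: 200 chips, eligible: A, B, C, E, F
Pot 2: 144 chips, eligible: A, B, E, F

Derivation:
Contributions: A=76, B=76, C=40, E=76, F=76
Folded: D
Pot levels (distinct totals of non-folded players): 40, 76
Layer 1-40: 40 each from A, B, C, E, F = 40*5 = 200 chips; eligible A, B, C, E, F
Layer 41-76: 36 each from A, B, E, F = 36*4 = 144 chips; eligible A, B, E, F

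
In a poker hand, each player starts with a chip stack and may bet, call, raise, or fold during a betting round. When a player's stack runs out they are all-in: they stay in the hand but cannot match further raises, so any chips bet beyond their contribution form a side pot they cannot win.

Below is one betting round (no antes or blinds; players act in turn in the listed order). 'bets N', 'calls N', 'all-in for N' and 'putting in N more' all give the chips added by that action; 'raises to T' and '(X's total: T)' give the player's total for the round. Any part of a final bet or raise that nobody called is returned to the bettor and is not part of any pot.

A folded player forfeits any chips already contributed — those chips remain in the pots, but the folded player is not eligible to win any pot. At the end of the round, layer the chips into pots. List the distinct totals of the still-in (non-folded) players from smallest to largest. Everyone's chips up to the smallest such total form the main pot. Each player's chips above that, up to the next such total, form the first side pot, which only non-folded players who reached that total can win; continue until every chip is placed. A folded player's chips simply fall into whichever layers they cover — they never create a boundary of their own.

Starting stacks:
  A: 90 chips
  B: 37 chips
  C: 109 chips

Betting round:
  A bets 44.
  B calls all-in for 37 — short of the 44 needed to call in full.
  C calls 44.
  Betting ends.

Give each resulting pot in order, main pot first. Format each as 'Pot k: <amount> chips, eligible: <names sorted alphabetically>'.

Pot 1: 111 chips, eligible: A, B, C
Pot 2: 14 chips, eligible: A, C

Derivation:
Contributions: A=44, B=37, C=44
Pot levels (distinct totals of non-folded players): 37, 44
Layer 1-37: 37 each from A, B, C = 37*3 = 111 chips; eligible A, B, C
Layer 38-44: 7 each from A, C = 7*2 = 14 chips; eligible A, C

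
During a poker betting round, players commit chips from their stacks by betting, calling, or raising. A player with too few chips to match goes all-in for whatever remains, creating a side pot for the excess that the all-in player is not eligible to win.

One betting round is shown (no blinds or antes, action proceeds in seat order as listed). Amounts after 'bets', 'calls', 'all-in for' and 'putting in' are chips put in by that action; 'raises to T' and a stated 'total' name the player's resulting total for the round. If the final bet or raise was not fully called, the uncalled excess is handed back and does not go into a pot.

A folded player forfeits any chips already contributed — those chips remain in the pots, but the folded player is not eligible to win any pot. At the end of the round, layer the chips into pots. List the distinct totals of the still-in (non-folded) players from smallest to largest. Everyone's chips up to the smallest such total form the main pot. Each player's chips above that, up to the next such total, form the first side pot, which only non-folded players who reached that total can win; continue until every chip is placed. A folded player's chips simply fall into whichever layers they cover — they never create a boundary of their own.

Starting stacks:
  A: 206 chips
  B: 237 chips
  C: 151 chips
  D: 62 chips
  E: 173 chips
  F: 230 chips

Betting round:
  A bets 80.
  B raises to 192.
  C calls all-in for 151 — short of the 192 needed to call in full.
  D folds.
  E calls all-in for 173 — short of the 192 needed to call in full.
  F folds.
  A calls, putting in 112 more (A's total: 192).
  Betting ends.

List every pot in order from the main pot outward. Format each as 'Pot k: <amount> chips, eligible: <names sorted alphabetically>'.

Pot 1: 604 chips, eligible: A, B, C, E
Pot 2: 66 chips, eligible: A, B, E
Pot 3: 38 chips, eligible: A, B

Derivation:
Contributions: A=192, B=192, C=151, E=173
Folded: D, F
Pot levels (distinct totals of non-folded players): 151, 173, 192
Layer 1-151: 151 each from A, B, C, E = 151*4 = 604 chips; eligible A, B, C, E
Layer 152-173: 22 each from A, B, E = 22*3 = 66 chips; eligible A, B, E
Layer 174-192: 19 each from A, B = 19*2 = 38 chips; eligible A, B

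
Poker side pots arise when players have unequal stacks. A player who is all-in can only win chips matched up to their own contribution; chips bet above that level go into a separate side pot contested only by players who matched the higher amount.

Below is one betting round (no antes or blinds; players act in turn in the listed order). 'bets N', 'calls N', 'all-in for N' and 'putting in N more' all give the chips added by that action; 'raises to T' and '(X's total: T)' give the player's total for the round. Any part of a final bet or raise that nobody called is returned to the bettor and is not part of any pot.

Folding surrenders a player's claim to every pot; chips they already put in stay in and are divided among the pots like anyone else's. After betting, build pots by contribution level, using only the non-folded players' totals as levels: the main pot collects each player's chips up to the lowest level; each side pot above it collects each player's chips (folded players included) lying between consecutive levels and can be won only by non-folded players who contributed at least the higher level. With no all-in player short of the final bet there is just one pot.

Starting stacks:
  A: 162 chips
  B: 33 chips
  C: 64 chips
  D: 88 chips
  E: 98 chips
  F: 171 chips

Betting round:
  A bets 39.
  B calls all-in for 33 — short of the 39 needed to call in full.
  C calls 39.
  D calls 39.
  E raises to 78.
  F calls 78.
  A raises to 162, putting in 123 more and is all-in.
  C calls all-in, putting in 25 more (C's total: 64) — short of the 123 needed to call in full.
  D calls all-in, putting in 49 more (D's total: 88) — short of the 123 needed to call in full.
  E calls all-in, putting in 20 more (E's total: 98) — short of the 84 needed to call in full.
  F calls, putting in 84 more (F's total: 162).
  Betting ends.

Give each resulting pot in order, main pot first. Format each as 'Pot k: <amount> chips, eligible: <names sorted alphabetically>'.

Pot 1: 198 chips, eligible: A, B, C, D, E, F
Pot 2: 155 chips, eligible: A, C, D, E, F
Pot 3: 96 chips, eligible: A, D, E, F
Pot 4: 30 chips, eligible: A, E, F
Pot 5: 128 chips, eligible: A, F

Derivation:
Contributions: A=162, B=33, C=64, D=88, E=98, F=162
Pot levels (distinct totals of non-folded players): 33, 64, 88, 98, 162
Layer 1-33: 33 each from A, B, C, D, E, F = 33*6 = 198 chips; eligible A, B, C, D, E, F
Layer 34-64: 31 each from A, C, D, E, F = 31*5 = 155 chips; eligible A, C, D, E, F
Layer 65-88: 24 each from A, D, E, F = 24*4 = 96 chips; eligible A, D, E, F
Layer 89-98: 10 each from A, E, F = 10*3 = 30 chips; eligible A, E, F
Layer 99-162: 64 each from A, F = 64*2 = 128 chips; eligible A, F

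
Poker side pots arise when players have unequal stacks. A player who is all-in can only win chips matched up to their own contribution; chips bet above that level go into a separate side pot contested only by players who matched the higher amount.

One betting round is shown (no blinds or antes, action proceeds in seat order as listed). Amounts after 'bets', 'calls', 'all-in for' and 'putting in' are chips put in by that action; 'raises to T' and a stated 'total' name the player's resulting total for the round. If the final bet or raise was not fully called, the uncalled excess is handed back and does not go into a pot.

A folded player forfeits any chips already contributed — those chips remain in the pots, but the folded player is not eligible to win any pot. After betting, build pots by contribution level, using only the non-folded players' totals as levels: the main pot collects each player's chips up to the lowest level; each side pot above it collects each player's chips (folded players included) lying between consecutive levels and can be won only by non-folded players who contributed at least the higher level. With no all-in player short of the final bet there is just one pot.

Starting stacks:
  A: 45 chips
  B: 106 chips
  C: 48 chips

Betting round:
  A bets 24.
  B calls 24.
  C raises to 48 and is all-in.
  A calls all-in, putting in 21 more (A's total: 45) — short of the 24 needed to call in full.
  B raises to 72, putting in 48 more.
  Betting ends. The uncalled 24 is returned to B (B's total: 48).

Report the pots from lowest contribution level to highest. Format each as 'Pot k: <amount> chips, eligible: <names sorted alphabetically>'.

Pot 1: 135 chips, eligible: A, B, C
Pot 2: 6 chips, eligible: B, C

Derivation:
Contributions (after 24 returned to B): A=45, B=48, C=48
Pot levels (distinct totals of non-folded players): 45, 48
Layer 1-45: 45 each from A, B, C = 45*3 = 135 chips; eligible A, B, C
Layer 46-48: 3 each from B, C = 3*2 = 6 chips; eligible B, C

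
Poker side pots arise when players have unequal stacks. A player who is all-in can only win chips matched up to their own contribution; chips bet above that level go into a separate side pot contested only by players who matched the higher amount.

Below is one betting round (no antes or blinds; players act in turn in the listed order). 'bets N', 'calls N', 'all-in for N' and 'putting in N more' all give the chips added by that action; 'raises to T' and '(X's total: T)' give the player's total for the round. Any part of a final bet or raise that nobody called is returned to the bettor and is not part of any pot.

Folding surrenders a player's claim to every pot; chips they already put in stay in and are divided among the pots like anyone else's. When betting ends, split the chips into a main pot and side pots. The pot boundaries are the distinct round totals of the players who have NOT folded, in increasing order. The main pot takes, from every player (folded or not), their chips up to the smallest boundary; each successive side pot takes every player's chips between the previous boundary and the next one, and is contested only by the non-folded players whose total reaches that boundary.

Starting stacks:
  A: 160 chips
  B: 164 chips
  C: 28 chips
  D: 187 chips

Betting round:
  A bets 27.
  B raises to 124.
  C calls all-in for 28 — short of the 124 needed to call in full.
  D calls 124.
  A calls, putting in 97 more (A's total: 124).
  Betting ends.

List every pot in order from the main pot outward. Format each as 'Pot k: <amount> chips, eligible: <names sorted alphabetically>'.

Pot 1: 112 chips, eligible: A, B, C, D
Pot 2: 288 chips, eligible: A, B, D

Derivation:
Contributions: A=124, B=124, C=28, D=124
Pot levels (distinct totals of non-folded players): 28, 124
Layer 1-28: 28 each from A, B, C, D = 28*4 = 112 chips; eligible A, B, C, D
Layer 29-124: 96 each from A, B, D = 96*3 = 288 chips; eligible A, B, D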